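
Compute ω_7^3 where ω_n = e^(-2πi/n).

ω_7^3 = e^(-2πi·3/7)
= cos(-2π·3/7) + i·sin(-2π·3/7)
= cos(-6π/7) + i·sin(-6π/7)

ω_7^3 = cos(-6π/7) + i·sin(-6π/7) = -0.9010-0.4339i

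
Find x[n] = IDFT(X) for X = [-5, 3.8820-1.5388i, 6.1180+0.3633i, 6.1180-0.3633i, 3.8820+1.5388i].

x[n] = (1/5) Σ(k=0 to 4) X[k] · e^(2πikn/5)

Computing each x[n]:
x[0] = 3
x[1] = -2
x[2] = -1
x[3] = -2
x[4] = -3

x = [3, -2, -1, -2, -3]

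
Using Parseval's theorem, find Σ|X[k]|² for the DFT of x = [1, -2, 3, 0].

Parseval: Σ|x[n]|² = (1/N)Σ|X[k]|², so Σ|X[k]|² = N·Σ|x[n]|² = 4·14.0000

Σ|X[k]|² = N·Σ|x[n]|² = 4·14.0000 = 56.0000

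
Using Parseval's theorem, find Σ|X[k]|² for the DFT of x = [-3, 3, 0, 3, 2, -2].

Parseval: Σ|x[n]|² = (1/N)Σ|X[k]|², so Σ|X[k]|² = N·Σ|x[n]|² = 6·35.0000

Σ|X[k]|² = N·Σ|x[n]|² = 6·35.0000 = 210.0000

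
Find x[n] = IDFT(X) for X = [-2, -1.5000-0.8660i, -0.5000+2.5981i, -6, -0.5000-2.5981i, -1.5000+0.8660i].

x[n] = (1/6) Σ(k=0 to 5) X[k] · e^(2πikn/6)

Computing each x[n]:
x[0] = -2
x[1] = 0
x[2] = 0
x[3] = 1
x[4] = -2
x[5] = 1

x = [-2, 0, 0, 1, -2, 1]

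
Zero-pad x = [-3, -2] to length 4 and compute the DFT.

Original 2-point DFT: [-5, -1]
Zero-padded 4-point DFT provides frequency interpolation.

DFT_4([x, 0, ...]) = [-5, -3+2i, -1, -3-2i]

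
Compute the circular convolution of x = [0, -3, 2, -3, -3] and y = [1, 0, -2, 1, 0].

(x ⊛ y)[n] = Σ(m=0 to 4) x[m] · y[(n-m) mod 5]

Computing each output sample:
(x ⊛ y)[0] = 8
(x ⊛ y)[1] = 0
(x ⊛ y)[2] = -1
(x ⊛ y)[3] = 3
(x ⊛ y)[4] = -10

x ⊛ y = [8, 0, -1, 3, -10]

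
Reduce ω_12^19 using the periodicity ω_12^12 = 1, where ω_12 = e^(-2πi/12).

Since ω_12^12 = 1, powers reduce modulo 12.
19 mod 12 = 7
So ω_12^19 = ω_12^7 = e^(-2πi·7/12)

ω_12^19 = ω_12^7 = -0.8660+0.5000i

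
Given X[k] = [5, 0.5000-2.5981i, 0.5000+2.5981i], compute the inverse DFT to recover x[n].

x[n] = (1/3) Σ(k=0 to 2) X[k] · e^(2πikn/3)

Computing each x[n]:
x[0] = 2
x[1] = 3
x[2] = 0

x = [2, 3, 0]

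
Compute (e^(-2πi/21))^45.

Since ω_21^21 = 1, powers reduce modulo 21.
45 mod 21 = 3
So ω_21^45 = ω_21^3 = e^(-2πi·3/21)

ω_21^45 = ω_21^3 = 0.6235-0.7818i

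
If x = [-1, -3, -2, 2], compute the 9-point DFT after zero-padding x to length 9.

Original 4-point DFT: [-4, 1+5i, -2, 1-5i]
Zero-padded 9-point DFT provides frequency interpolation.

DFT_9([x, 0, ...]) = [-4, -4.6454+2.1659i, -0.6416+5.3705i, 3.5000+0.8660i, -0.7130-1.9916i, -0.7130+1.9916i, 3.5000-0.8660i, -0.6416-5.3705i, -4.6454-2.1659i]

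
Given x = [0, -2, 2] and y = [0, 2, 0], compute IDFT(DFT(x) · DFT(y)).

(x ⊛ y)[n] = Σ(m=0 to 2) x[m] · y[(n-m) mod 3]

Computing each output sample:
(x ⊛ y)[0] = 4
(x ⊛ y)[1] = 0
(x ⊛ y)[2] = -4

x ⊛ y = [4, 0, -4]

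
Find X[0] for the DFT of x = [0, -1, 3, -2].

X[0] = Σ(n=0 to 3) x[n] · ω_4^0 = Σ x[n]
= (0) + (-1) + (3) + (-2)

X[0] = 0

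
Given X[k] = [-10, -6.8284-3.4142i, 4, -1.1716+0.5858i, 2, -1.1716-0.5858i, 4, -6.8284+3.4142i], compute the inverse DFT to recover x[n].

x[n] = (1/8) Σ(k=0 to 7) X[k] · e^(2πikn/8)

Computing each x[n]:
x[0] = -2
x[1] = -2
x[2] = -1
x[3] = 0
x[4] = 2
x[5] = -1
x[6] = -3
x[7] = -3

x = [-2, -2, -1, 0, 2, -1, -3, -3]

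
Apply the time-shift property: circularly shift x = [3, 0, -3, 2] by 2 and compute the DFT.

Time shift by 2: X_shifted[k] = ω_4^(2k) · X[k]
Shifted x = [-3, 2, 3, 0]

DFT(x[n-2]) = [2, -6-2i, -2, -6+2i]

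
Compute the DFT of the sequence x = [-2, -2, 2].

X[k] = Σ(n=0 to 2) x[n] · ω_3^(nk)
where ω_3 = e^(-2πi/3)

Computing each X[k]:
X[0] = -2
X[1] = -2.0000+3.4641i
X[2] = -2.0000-3.4641i

X = [-2, -2.0000+3.4641i, -2.0000-3.4641i]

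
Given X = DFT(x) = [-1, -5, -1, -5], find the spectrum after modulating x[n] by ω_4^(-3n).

Modulation property: DFT(ω_4^(-3n)·x[n]) = X[(k-3) mod 4], so circularly shift X by 3 positions.

X[k-3] = [-5, -1, -5, -1]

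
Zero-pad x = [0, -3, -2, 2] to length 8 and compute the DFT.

Original 4-point DFT: [-3, 2+5i, -1, 2-5i]
Zero-padded 8-point DFT provides frequency interpolation.

DFT_8([x, 0, ...]) = [-3, -3.5355+2.7071i, 2+5i, 3.5355-1.2929i, -1, 3.5355+1.2929i, 2-5i, -3.5355-2.7071i]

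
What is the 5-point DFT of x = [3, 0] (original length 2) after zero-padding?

Original 2-point DFT: [3, 3]
Zero-padded 5-point DFT provides frequency interpolation.

DFT_5([x, 0, ...]) = [3, 3, 3, 3, 3]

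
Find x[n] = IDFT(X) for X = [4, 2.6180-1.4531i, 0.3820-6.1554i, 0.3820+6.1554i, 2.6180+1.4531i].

x[n] = (1/5) Σ(k=0 to 4) X[k] · e^(2πikn/5)

Computing each x[n]:
x[0] = 2
x[1] = 3
x[2] = -2
x[3] = 2
x[4] = -1

x = [2, 3, -2, 2, -1]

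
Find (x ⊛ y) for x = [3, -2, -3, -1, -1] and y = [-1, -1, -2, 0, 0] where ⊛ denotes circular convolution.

(x ⊛ y)[n] = Σ(m=0 to 4) x[m] · y[(n-m) mod 5]

Computing each output sample:
(x ⊛ y)[0] = 0
(x ⊛ y)[1] = 1
(x ⊛ y)[2] = -1
(x ⊛ y)[3] = 8
(x ⊛ y)[4] = 8

x ⊛ y = [0, 1, -1, 8, 8]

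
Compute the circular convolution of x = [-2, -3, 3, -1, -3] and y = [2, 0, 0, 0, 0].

(x ⊛ y)[n] = Σ(m=0 to 4) x[m] · y[(n-m) mod 5]

Computing each output sample:
(x ⊛ y)[0] = -4
(x ⊛ y)[1] = -6
(x ⊛ y)[2] = 6
(x ⊛ y)[3] = -2
(x ⊛ y)[4] = -6

x ⊛ y = [-4, -6, 6, -2, -6]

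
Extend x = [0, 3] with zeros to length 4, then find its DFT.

Original 2-point DFT: [3, -3]
Zero-padded 4-point DFT provides frequency interpolation.

DFT_4([x, 0, ...]) = [3, -3i, -3, 3i]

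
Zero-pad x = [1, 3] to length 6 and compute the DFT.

Original 2-point DFT: [4, -2]
Zero-padded 6-point DFT provides frequency interpolation.

DFT_6([x, 0, ...]) = [4, 2.5000-2.5981i, -0.5000-2.5981i, -2, -0.5000+2.5981i, 2.5000+2.5981i]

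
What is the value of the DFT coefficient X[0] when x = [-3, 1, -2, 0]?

X[0] = Σ(n=0 to 3) x[n] · ω_4^0 = Σ x[n]
= (-3) + (1) + (-2) + (0)

X[0] = -4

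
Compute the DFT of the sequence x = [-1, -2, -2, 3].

X[k] = Σ(n=0 to 3) x[n] · ω_4^(nk)
where ω_4 = e^(-2πi/4)

Computing each X[k]:
X[0] = -2
X[1] = 1+5i
X[2] = -4
X[3] = 1-5i

X = [-2, 1+5i, -4, 1-5i]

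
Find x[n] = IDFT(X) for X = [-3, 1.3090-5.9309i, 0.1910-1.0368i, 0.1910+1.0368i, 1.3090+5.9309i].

x[n] = (1/5) Σ(k=0 to 4) X[k] · e^(2πikn/5)

Computing each x[n]:
x[0] = 0
x[1] = 2
x[2] = 0
x[3] = -2
x[4] = -3

x = [0, 2, 0, -2, -3]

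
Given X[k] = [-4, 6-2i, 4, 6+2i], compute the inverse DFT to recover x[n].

x[n] = (1/4) Σ(k=0 to 3) X[k] · e^(2πikn/4)

Computing each x[n]:
x[0] = 3
x[1] = -1
x[2] = -3
x[3] = -3

x = [3, -1, -3, -3]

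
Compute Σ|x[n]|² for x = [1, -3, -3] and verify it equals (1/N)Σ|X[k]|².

Time domain:
Σ|x[n]|² = |1|² + |-3|² + |-3|² = 19.0000

Frequency domain:
(1/3)Σ|X[k]|² = (1/3)(|-5|² + |4|² + |4|²) = (1/3)·57.0000 = 19.0000

Both sides agree, confirming Parseval's theorem.

Σ|x[n]|² = (1/N)Σ|X[k]|² = 19.0000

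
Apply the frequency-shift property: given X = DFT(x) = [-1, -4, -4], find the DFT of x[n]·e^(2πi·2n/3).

Modulation property: DFT(ω_3^(-2n)·x[n]) = X[(k-2) mod 3], so circularly shift X by 2 positions.

X[k-2] = [-4, -4, -1]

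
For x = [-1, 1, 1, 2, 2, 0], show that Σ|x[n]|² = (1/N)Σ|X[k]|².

Time domain:
Σ|x[n]|² = |-1|² + |1|² + |1|² + |2|² + |2|² + |0|² = 11.0000

Frequency domain:
(1/6)Σ|X[k]|² = (1/6)(|5|² + |-4|² + |-1.0000-1.7321i|² + |-1|² + |-1.0000+1.7321i|² + |-4|²) = (1/6)·66.0000 = 11.0000

Both sides agree, confirming Parseval's theorem.

Σ|x[n]|² = (1/N)Σ|X[k]|² = 11.0000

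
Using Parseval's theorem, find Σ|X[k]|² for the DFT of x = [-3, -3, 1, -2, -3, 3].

Parseval: Σ|x[n]|² = (1/N)Σ|X[k]|², so Σ|X[k]|² = N·Σ|x[n]|² = 6·41.0000

Σ|X[k]|² = N·Σ|x[n]|² = 6·41.0000 = 246.0000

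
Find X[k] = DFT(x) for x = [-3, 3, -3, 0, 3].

X[k] = Σ(n=0 to 4) x[n] · ω_5^(nk)
where ω_5 = e^(-2πi/5)

Computing each X[k]:
X[0] = 0
X[1] = 1.2812+1.7634i
X[2] = -8.7812-2.8532i
X[3] = -8.7812+2.8532i
X[4] = 1.2812-1.7634i

X = [0, 1.2812+1.7634i, -8.7812-2.8532i, -8.7812+2.8532i, 1.2812-1.7634i]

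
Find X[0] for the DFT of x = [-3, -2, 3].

X[0] = Σ(n=0 to 2) x[n] · ω_3^0 = Σ x[n]
= (-3) + (-2) + (3)

X[0] = -2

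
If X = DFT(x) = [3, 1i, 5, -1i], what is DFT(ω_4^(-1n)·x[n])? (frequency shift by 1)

Modulation property: DFT(ω_4^(-1n)·x[n]) = X[(k-1) mod 4], so circularly shift X by 1 positions.

X[k-1] = [-1i, 3, 1i, 5]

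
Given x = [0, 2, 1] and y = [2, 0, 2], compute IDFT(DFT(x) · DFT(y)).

(x ⊛ y)[n] = Σ(m=0 to 2) x[m] · y[(n-m) mod 3]

Computing each output sample:
(x ⊛ y)[0] = 4
(x ⊛ y)[1] = 6
(x ⊛ y)[2] = 2

x ⊛ y = [4, 6, 2]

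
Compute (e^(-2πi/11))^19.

Since ω_11^11 = 1, powers reduce modulo 11.
19 mod 11 = 8
So ω_11^19 = ω_11^8 = e^(-2πi·8/11)

ω_11^19 = ω_11^8 = -0.1423+0.9898i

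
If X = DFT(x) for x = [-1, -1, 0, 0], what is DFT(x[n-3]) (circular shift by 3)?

Time shift by 3: X_shifted[k] = ω_4^(3k) · X[k]
Shifted x = [-1, 0, 0, -1]

DFT(x[n-3]) = [-2, -1-1i, 0, -1+1i]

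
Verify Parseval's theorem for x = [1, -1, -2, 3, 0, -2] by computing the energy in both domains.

Time domain:
Σ|x[n]|² = |1|² + |-1|² + |-2|² + |3|² + |0|² + |-2|² = 19.0000

Frequency domain:
(1/6)Σ|X[k]|² = (1/6)(|-1|² + |-2.5000+0.8660i|² + |6.5000-2.5981i|² + |-1|² + |6.5000+2.5981i|² + |-2.5000-0.8660i|²) = (1/6)·114.0000 = 19.0000

Both sides agree, confirming Parseval's theorem.

Σ|x[n]|² = (1/N)Σ|X[k]|² = 19.0000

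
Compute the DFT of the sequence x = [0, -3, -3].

X[k] = Σ(n=0 to 2) x[n] · ω_3^(nk)
where ω_3 = e^(-2πi/3)

Computing each X[k]:
X[0] = -6
X[1] = 3
X[2] = 3

X = [-6, 3, 3]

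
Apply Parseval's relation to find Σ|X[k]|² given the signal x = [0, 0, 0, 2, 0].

Parseval: Σ|x[n]|² = (1/N)Σ|X[k]|², so Σ|X[k]|² = N·Σ|x[n]|² = 5·4.0000

Σ|X[k]|² = N·Σ|x[n]|² = 5·4.0000 = 20.0000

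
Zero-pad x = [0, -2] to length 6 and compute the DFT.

Original 2-point DFT: [-2, 2]
Zero-padded 6-point DFT provides frequency interpolation.

DFT_6([x, 0, ...]) = [-2, -1.0000+1.7321i, 1.0000+1.7321i, 2, 1.0000-1.7321i, -1.0000-1.7321i]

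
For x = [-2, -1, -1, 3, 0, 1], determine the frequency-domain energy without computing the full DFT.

Parseval: Σ|x[n]|² = (1/N)Σ|X[k]|², so Σ|X[k]|² = N·Σ|x[n]|² = 6·16.0000

Σ|X[k]|² = N·Σ|x[n]|² = 6·16.0000 = 96.0000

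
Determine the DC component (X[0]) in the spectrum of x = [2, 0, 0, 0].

X[0] = Σ(n=0 to 3) x[n] · ω_4^0 = Σ x[n]
= (2) + (0) + (0) + (0)

X[0] = 2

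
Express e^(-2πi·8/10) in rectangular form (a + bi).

ω_10^8 = e^(-2πi·8/10)
= cos(-2π·8/10) + i·sin(-2π·8/10)
= cos(-16π/10) + i·sin(-16π/10)

ω_10^8 = cos(-16π/10) + i·sin(-16π/10) = 0.3090+0.9511i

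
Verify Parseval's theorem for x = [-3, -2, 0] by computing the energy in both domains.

Time domain:
Σ|x[n]|² = |-3|² + |-2|² + |0|² = 13.0000

Frequency domain:
(1/3)Σ|X[k]|² = (1/3)(|-5|² + |-2.0000+1.7321i|² + |-2.0000-1.7321i|²) = (1/3)·39.0000 = 13.0000

Both sides agree, confirming Parseval's theorem.

Σ|x[n]|² = (1/N)Σ|X[k]|² = 13.0000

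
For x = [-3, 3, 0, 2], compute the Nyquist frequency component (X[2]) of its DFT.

X[2] = Σ(n=0 to 3) x[n] · ω_4^(2n) where ω_4 = e^(-2πi/4)
= (-3)·ω_4^0 + (3)·ω_4^2 + (0)·ω_4^4 + (2)·ω_4^6

X[2] = -8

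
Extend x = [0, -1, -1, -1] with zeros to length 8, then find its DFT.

Original 4-point DFT: [-3, 1, 1, 1]
Zero-padded 8-point DFT provides frequency interpolation.

DFT_8([x, 0, ...]) = [-3, 2.4142i, 1, 0.4142i, 1, -0.4142i, 1, -2.4142i]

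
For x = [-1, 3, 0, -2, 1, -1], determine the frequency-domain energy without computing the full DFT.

Parseval: Σ|x[n]|² = (1/N)Σ|X[k]|², so Σ|X[k]|² = N·Σ|x[n]|² = 6·16.0000

Σ|X[k]|² = N·Σ|x[n]|² = 6·16.0000 = 96.0000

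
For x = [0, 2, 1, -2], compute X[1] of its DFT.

X[1] = Σ(n=0 to 3) x[n] · ω_4^(1n) where ω_4 = e^(-2πi/4)
= (0)·ω_4^0 + (2)·ω_4^1 + (1)·ω_4^2 + (-2)·ω_4^3

X[1] = -1-4i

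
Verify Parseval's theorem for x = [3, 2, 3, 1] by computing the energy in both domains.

Time domain:
Σ|x[n]|² = |3|² + |2|² + |3|² + |1|² = 23.0000

Frequency domain:
(1/4)Σ|X[k]|² = (1/4)(|9|² + |-1i|² + |3|² + |1i|²) = (1/4)·92.0000 = 23.0000

Both sides agree, confirming Parseval's theorem.

Σ|x[n]|² = (1/N)Σ|X[k]|² = 23.0000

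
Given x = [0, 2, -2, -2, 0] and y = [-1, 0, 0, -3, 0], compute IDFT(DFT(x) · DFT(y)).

(x ⊛ y)[n] = Σ(m=0 to 4) x[m] · y[(n-m) mod 5]

Computing each output sample:
(x ⊛ y)[0] = 6
(x ⊛ y)[1] = 4
(x ⊛ y)[2] = 2
(x ⊛ y)[3] = 2
(x ⊛ y)[4] = -6

x ⊛ y = [6, 4, 2, 2, -6]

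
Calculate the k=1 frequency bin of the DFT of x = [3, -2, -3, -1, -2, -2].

X[1] = Σ(n=0 to 5) x[n] · ω_6^(1n) where ω_6 = e^(-2πi/6)
= (3)·ω_6^0 + (-2)·ω_6^1 + (-3)·ω_6^2 + (-1)·ω_6^3 + (-2)·ω_6^4 + (-2)·ω_6^5

X[1] = 4.5000+0.8660i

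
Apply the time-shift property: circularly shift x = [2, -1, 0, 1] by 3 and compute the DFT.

Time shift by 3: X_shifted[k] = ω_4^(3k) · X[k]
Shifted x = [-1, 0, 1, 2]

DFT(x[n-3]) = [2, -2+2i, -2, -2-2i]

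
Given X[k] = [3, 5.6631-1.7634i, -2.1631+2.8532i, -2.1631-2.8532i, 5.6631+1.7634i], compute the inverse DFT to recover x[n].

x[n] = (1/5) Σ(k=0 to 4) X[k] · e^(2πikn/5)

Computing each x[n]:
x[0] = 2
x[1] = 2
x[2] = 0
x[3] = -3
x[4] = 2

x = [2, 2, 0, -3, 2]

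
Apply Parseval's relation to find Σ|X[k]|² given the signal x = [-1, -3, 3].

Parseval: Σ|x[n]|² = (1/N)Σ|X[k]|², so Σ|X[k]|² = N·Σ|x[n]|² = 3·19.0000

Σ|X[k]|² = N·Σ|x[n]|² = 3·19.0000 = 57.0000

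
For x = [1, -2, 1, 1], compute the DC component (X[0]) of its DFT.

X[0] = Σ(n=0 to 3) x[n] · ω_4^0 = Σ x[n]
= (1) + (-2) + (1) + (1)

X[0] = 1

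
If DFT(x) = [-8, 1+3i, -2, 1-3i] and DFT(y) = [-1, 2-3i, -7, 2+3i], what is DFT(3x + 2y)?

By linearity: DFT(3x + 2y) = 3·DFT(x) + 2·DFT(y)
= 3·[-8, 1+3i, -2, 1-3i] + 2·[-1, 2-3i, -7, 2+3i]

Computing element-wise:
Z[0] = 3·(-8) + 2·(-1) = -26
Z[1] = 3·(1+3i) + 2·(2-3i) = 7+3i
Z[2] = 3·(-2) + 2·(-7) = -20
Z[3] = 3·(1-3i) + 2·(2+3i) = 7-3i

DFT(3x + 2y) = 3·X + 2·Y = [-26, 7+3i, -20, 7-3i]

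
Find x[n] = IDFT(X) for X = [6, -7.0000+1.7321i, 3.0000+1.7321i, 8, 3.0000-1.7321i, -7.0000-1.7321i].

x[n] = (1/6) Σ(k=0 to 5) X[k] · e^(2πikn/6)

Computing each x[n]:
x[0] = 1
x[1] = -3
x[2] = 3
x[3] = 3
x[4] = 3
x[5] = -1

x = [1, -3, 3, 3, 3, -1]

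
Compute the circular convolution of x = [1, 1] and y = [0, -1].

(x ⊛ y)[n] = Σ(m=0 to 1) x[m] · y[(n-m) mod 2]

Computing each output sample:
(x ⊛ y)[0] = -1
(x ⊛ y)[1] = -1

x ⊛ y = [-1, -1]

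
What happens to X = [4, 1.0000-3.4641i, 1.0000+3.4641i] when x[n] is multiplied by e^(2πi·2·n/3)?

Modulation property: DFT(ω_3^(-2n)·x[n]) = X[(k-2) mod 3], so circularly shift X by 2 positions.

X[k-2] = [1.0000-3.4641i, 1.0000+3.4641i, 4]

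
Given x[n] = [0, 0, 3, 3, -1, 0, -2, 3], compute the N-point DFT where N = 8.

X[k] = Σ(n=0 to 7) x[n] · ω_8^(nk)
where ω_8 = e^(-2πi/8)

Computing each X[k]:
X[0] = 6
X[1] = 1-5i
X[2] = -2+6i
X[3] = 1+5i
X[4] = -6
X[5] = 1-5i
X[6] = -2-6i
X[7] = 1+5i

X = [6, 1-5i, -2+6i, 1+5i, -6, 1-5i, -2-6i, 1+5i]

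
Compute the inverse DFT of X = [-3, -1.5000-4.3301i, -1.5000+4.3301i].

x[n] = (1/3) Σ(k=0 to 2) X[k] · e^(2πikn/3)

Computing each x[n]:
x[0] = -2
x[1] = 2
x[2] = -3

x = [-2, 2, -3]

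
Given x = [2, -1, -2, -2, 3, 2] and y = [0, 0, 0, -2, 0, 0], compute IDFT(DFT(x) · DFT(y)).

(x ⊛ y)[n] = Σ(m=0 to 5) x[m] · y[(n-m) mod 6]

Computing each output sample:
(x ⊛ y)[0] = 4
(x ⊛ y)[1] = -6
(x ⊛ y)[2] = -4
(x ⊛ y)[3] = -4
(x ⊛ y)[4] = 2
(x ⊛ y)[5] = 4

x ⊛ y = [4, -6, -4, -4, 2, 4]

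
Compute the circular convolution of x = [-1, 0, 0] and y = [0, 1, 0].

(x ⊛ y)[n] = Σ(m=0 to 2) x[m] · y[(n-m) mod 3]

Computing each output sample:
(x ⊛ y)[0] = 0
(x ⊛ y)[1] = -1
(x ⊛ y)[2] = 0

x ⊛ y = [0, -1, 0]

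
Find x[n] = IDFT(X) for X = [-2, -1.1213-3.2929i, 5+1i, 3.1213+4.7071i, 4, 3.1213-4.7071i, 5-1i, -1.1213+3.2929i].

x[n] = (1/8) Σ(k=0 to 7) X[k] · e^(2πikn/8)

Computing each x[n]:
x[0] = 2
x[1] = -2
x[2] = 1
x[3] = 0
x[4] = 1
x[5] = 0
x[6] = -3
x[7] = -1

x = [2, -2, 1, 0, 1, 0, -3, -1]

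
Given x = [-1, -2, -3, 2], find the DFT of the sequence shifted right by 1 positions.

Time shift by 1: X_shifted[k] = ω_4^(1k) · X[k]
Shifted x = [2, -1, -2, -3]

DFT(x[n-1]) = [-4, 4-2i, 4, 4+2i]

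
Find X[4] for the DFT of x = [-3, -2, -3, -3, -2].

X[4] = Σ(n=0 to 4) x[n] · ω_5^(4n) where ω_5 = e^(-2πi/5)
= (-3)·ω_5^0 + (-2)·ω_5^4 + (-3)·ω_5^8 + (-3)·ω_5^12 + (-2)·ω_5^16

X[4] = 0.6180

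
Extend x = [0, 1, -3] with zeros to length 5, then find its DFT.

Original 3-point DFT: [-2, 1.0000-3.4641i, 1.0000+3.4641i]
Zero-padded 5-point DFT provides frequency interpolation.

DFT_5([x, 0, ...]) = [-2, 2.7361+0.8123i, -1.7361-3.4410i, -1.7361+3.4410i, 2.7361-0.8123i]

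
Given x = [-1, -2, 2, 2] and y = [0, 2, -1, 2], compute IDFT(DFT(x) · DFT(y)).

(x ⊛ y)[n] = Σ(m=0 to 3) x[m] · y[(n-m) mod 4]

Computing each output sample:
(x ⊛ y)[0] = -2
(x ⊛ y)[1] = 0
(x ⊛ y)[2] = 1
(x ⊛ y)[3] = 4

x ⊛ y = [-2, 0, 1, 4]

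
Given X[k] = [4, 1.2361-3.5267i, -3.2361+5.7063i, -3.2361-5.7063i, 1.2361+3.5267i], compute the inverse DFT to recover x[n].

x[n] = (1/5) Σ(k=0 to 4) X[k] · e^(2πikn/5)

Computing each x[n]:
x[0] = 0
x[1] = 2
x[2] = 3
x[3] = -3
x[4] = 2

x = [0, 2, 3, -3, 2]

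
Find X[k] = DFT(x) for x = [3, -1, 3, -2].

X[k] = Σ(n=0 to 3) x[n] · ω_4^(nk)
where ω_4 = e^(-2πi/4)

Computing each X[k]:
X[0] = 3
X[1] = -1i
X[2] = 9
X[3] = 1i

X = [3, -1i, 9, 1i]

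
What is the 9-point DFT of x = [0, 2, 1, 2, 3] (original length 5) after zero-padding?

Original 5-point DFT: [8, -0.8820+1.5388i, -3.1180-0.3633i, -3.1180+0.3633i, -0.8820-1.5388i]
Zero-padded 9-point DFT provides frequency interpolation.

DFT_9([x, 0, ...]) = [8, -2.1133-5.0285i, 0.7057+1.3488i, -1.0000-3.4641i, -1.5924+1.1811i, -1.5924-1.1811i, -1.0000+3.4641i, 0.7057-1.3488i, -2.1133+5.0285i]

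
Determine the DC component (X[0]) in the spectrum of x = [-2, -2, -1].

X[0] = Σ(n=0 to 2) x[n] · ω_3^0 = Σ x[n]
= (-2) + (-2) + (-1)

X[0] = -5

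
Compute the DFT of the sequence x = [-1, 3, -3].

X[k] = Σ(n=0 to 2) x[n] · ω_3^(nk)
where ω_3 = e^(-2πi/3)

Computing each X[k]:
X[0] = -1
X[1] = -1.0000-5.1962i
X[2] = -1.0000+5.1962i

X = [-1, -1.0000-5.1962i, -1.0000+5.1962i]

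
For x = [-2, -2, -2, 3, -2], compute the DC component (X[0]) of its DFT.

X[0] = Σ(n=0 to 4) x[n] · ω_5^0 = Σ x[n]
= (-2) + (-2) + (-2) + (3) + (-2)

X[0] = -5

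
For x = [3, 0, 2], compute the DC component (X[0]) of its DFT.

X[0] = Σ(n=0 to 2) x[n] · ω_3^0 = Σ x[n]
= (3) + (0) + (2)

X[0] = 5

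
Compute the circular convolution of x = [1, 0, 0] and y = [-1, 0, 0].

(x ⊛ y)[n] = Σ(m=0 to 2) x[m] · y[(n-m) mod 3]

Computing each output sample:
(x ⊛ y)[0] = -1
(x ⊛ y)[1] = 0
(x ⊛ y)[2] = 0

x ⊛ y = [-1, 0, 0]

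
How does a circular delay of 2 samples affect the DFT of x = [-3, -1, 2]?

Time shift by 2: X_shifted[k] = ω_3^(2k) · X[k]
Shifted x = [-1, 2, -3]

DFT(x[n-2]) = [-2, -0.5000-4.3301i, -0.5000+4.3301i]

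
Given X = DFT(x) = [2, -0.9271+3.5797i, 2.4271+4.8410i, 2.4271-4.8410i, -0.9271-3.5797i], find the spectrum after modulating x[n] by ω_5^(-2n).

Modulation property: DFT(ω_5^(-2n)·x[n]) = X[(k-2) mod 5], so circularly shift X by 2 positions.

X[k-2] = [2.4271-4.8410i, -0.9271-3.5797i, 2, -0.9271+3.5797i, 2.4271+4.8410i]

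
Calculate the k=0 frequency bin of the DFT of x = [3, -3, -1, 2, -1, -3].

X[0] = Σ(n=0 to 5) x[n] · ω_6^0 = Σ x[n]
= (3) + (-3) + (-1) + (2) + (-1) + (-3)

X[0] = -3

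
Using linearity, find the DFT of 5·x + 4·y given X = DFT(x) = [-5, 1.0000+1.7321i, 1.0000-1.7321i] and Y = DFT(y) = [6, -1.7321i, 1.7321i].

By linearity: DFT(5x + 4y) = 5·DFT(x) + 4·DFT(y)
= 5·[-5, 1.0000+1.7321i, 1.0000-1.7321i] + 4·[6, -1.7321i, 1.7321i]

Computing element-wise:
Z[0] = 5·(-5) + 4·(6) = -1
Z[1] = 5·(1.0000+1.7321i) + 4·(-1.7321i) = 5.0000+1.7321i
Z[2] = 5·(1.0000-1.7321i) + 4·(1.7321i) = 5.0000-1.7321i

DFT(5x + 4y) = 5·X + 4·Y = [-1, 5.0000+1.7321i, 5.0000-1.7321i]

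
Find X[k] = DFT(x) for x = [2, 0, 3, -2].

X[k] = Σ(n=0 to 3) x[n] · ω_4^(nk)
where ω_4 = e^(-2πi/4)

Computing each X[k]:
X[0] = 3
X[1] = -1-2i
X[2] = 7
X[3] = -1+2i

X = [3, -1-2i, 7, -1+2i]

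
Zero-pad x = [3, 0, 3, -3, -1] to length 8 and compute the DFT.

Original 5-point DFT: [2, 2.6910-4.4778i, 3.8090+5.1186i, 3.8090-5.1186i, 2.6910+4.4778i]
Zero-padded 8-point DFT provides frequency interpolation.

DFT_8([x, 0, ...]) = [2, 6.1213-0.8787i, -1-3i, 1.8787+5.1213i, 8, 1.8787-5.1213i, -1+3i, 6.1213+0.8787i]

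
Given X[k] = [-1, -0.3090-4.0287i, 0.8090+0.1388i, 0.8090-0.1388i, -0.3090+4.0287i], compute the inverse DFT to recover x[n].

x[n] = (1/5) Σ(k=0 to 4) X[k] · e^(2πikn/5)

Computing each x[n]:
x[0] = 0
x[1] = 1
x[2] = 1
x[3] = -1
x[4] = -2

x = [0, 1, 1, -1, -2]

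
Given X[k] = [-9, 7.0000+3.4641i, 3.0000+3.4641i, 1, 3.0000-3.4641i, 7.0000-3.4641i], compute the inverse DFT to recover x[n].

x[n] = (1/6) Σ(k=0 to 5) X[k] · e^(2πikn/6)

Computing each x[n]:
x[0] = 2
x[1] = -3
x[2] = -3
x[3] = -3
x[4] = -3
x[5] = 1

x = [2, -3, -3, -3, -3, 1]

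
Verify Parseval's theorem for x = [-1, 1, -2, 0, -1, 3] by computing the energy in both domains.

Time domain:
Σ|x[n]|² = |-1|² + |1|² + |-2|² + |0|² + |-1|² + |3|² = 16.0000

Frequency domain:
(1/6)Σ|X[k]|² = (1/6)(|0|² + |2.5000+2.5981i|² + |-1.5000+0.8660i|² + |-8|² + |-1.5000-0.8660i|² + |2.5000-2.5981i|²) = (1/6)·96.0000 = 16.0000

Both sides agree, confirming Parseval's theorem.

Σ|x[n]|² = (1/N)Σ|X[k]|² = 16.0000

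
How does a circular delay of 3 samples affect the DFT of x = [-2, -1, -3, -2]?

Time shift by 3: X_shifted[k] = ω_4^(3k) · X[k]
Shifted x = [-1, -3, -2, -2]

DFT(x[n-3]) = [-8, 1+1i, 2, 1-1i]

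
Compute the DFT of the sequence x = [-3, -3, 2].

X[k] = Σ(n=0 to 2) x[n] · ω_3^(nk)
where ω_3 = e^(-2πi/3)

Computing each X[k]:
X[0] = -4
X[1] = -2.5000+4.3301i
X[2] = -2.5000-4.3301i

X = [-4, -2.5000+4.3301i, -2.5000-4.3301i]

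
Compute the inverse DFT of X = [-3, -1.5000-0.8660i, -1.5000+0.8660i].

x[n] = (1/3) Σ(k=0 to 2) X[k] · e^(2πikn/3)

Computing each x[n]:
x[0] = -2
x[1] = 0
x[2] = -1

x = [-2, 0, -1]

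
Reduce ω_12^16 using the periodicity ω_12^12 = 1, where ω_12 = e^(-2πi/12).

Since ω_12^12 = 1, powers reduce modulo 12.
16 mod 12 = 4
So ω_12^16 = ω_12^4 = e^(-2πi·4/12)

ω_12^16 = ω_12^4 = -0.5000-0.8660i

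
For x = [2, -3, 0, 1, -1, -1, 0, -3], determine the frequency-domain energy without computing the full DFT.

Parseval: Σ|x[n]|² = (1/N)Σ|X[k]|², so Σ|X[k]|² = N·Σ|x[n]|² = 8·25.0000

Σ|X[k]|² = N·Σ|x[n]|² = 8·25.0000 = 200.0000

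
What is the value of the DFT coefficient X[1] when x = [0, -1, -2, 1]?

X[1] = Σ(n=0 to 3) x[n] · ω_4^(1n) where ω_4 = e^(-2πi/4)
= (0)·ω_4^0 + (-1)·ω_4^1 + (-2)·ω_4^2 + (1)·ω_4^3

X[1] = 2+2i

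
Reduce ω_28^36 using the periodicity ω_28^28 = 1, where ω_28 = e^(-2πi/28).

Since ω_28^28 = 1, powers reduce modulo 28.
36 mod 28 = 8
So ω_28^36 = ω_28^8 = e^(-2πi·8/28)

ω_28^36 = ω_28^8 = -0.2225-0.9749i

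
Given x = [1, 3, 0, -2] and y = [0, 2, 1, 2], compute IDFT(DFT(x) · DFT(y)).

(x ⊛ y)[n] = Σ(m=0 to 3) x[m] · y[(n-m) mod 4]

Computing each output sample:
(x ⊛ y)[0] = 2
(x ⊛ y)[1] = 0
(x ⊛ y)[2] = 3
(x ⊛ y)[3] = 5

x ⊛ y = [2, 0, 3, 5]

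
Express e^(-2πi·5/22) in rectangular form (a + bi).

ω_22^5 = e^(-2πi·5/22)
= cos(-2π·5/22) + i·sin(-2π·5/22)
= cos(-10π/22) + i·sin(-10π/22)

ω_22^5 = cos(-10π/22) + i·sin(-10π/22) = 0.1423-0.9898i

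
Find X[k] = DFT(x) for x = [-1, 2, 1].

X[k] = Σ(n=0 to 2) x[n] · ω_3^(nk)
where ω_3 = e^(-2πi/3)

Computing each X[k]:
X[0] = 2
X[1] = -2.5000-0.8660i
X[2] = -2.5000+0.8660i

X = [2, -2.5000-0.8660i, -2.5000+0.8660i]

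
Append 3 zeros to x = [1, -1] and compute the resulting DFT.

Original 2-point DFT: [0, 2]
Zero-padded 5-point DFT provides frequency interpolation.

DFT_5([x, 0, ...]) = [0, 0.6910+0.9511i, 1.8090+0.5878i, 1.8090-0.5878i, 0.6910-0.9511i]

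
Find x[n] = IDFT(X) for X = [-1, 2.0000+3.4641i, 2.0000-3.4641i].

x[n] = (1/3) Σ(k=0 to 2) X[k] · e^(2πikn/3)

Computing each x[n]:
x[0] = 1
x[1] = -3
x[2] = 1

x = [1, -3, 1]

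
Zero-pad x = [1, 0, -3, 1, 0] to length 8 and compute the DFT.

Original 5-point DFT: [-1, 2.6180+2.3511i, 0.3820-3.8042i, 0.3820+3.8042i, 2.6180-2.3511i]
Zero-padded 8-point DFT provides frequency interpolation.

DFT_8([x, 0, ...]) = [-1, 0.2929+2.2929i, 4+1i, 1.7071-3.7071i, -3, 1.7071+3.7071i, 4-1i, 0.2929-2.2929i]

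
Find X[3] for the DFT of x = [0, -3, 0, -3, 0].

X[3] = Σ(n=0 to 4) x[n] · ω_5^(3n) where ω_5 = e^(-2πi/5)
= (0)·ω_5^0 + (-3)·ω_5^3 + (0)·ω_5^6 + (-3)·ω_5^9 + (0)·ω_5^12

X[3] = 1.5000-4.6165i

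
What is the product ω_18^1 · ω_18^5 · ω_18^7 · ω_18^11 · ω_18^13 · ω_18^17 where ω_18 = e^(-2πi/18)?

The primitive 18th roots of unity are ω_18^k for k coprime to 18: k ∈ {1, 5, 7, 11, 13, 17}
Their product equals the constant term of the cyclotomic polynomial Φ_18(x) up to sign.
For n ≥ 3, the product of all primitive nth roots of unity is 1. (For n=1 it is 1; for n=2 it is -1.)

1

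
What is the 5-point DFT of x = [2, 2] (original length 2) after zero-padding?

Original 2-point DFT: [4, 0]
Zero-padded 5-point DFT provides frequency interpolation.

DFT_5([x, 0, ...]) = [4, 2.6180-1.9021i, 0.3820-1.1756i, 0.3820+1.1756i, 2.6180+1.9021i]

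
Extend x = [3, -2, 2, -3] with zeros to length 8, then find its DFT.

Original 4-point DFT: [0, 1-1i, 10, 1+1i]
Zero-padded 8-point DFT provides frequency interpolation.

DFT_8([x, 0, ...]) = [0, 3.7071+1.5355i, 1-1i, 2.2929+5.5355i, 10, 2.2929-5.5355i, 1+1i, 3.7071-1.5355i]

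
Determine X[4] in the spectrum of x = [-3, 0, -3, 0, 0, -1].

X[4] = Σ(n=0 to 5) x[n] · ω_6^(4n) where ω_6 = e^(-2πi/6)
= (-3)·ω_6^0 + (0)·ω_6^4 + (-3)·ω_6^8 + (0)·ω_6^12 + (0)·ω_6^16 + (-1)·ω_6^20

X[4] = -1.0000+3.4641i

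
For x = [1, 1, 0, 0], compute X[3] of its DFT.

X[3] = Σ(n=0 to 3) x[n] · ω_4^(3n) where ω_4 = e^(-2πi/4)
= (1)·ω_4^0 + (1)·ω_4^3 + (0)·ω_4^6 + (0)·ω_4^9

X[3] = 1+1i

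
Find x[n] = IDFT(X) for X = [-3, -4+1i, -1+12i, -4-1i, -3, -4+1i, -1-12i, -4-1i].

x[n] = (1/8) Σ(k=0 to 7) X[k] · e^(2πikn/8)

Computing each x[n]:
x[0] = -3
x[1] = -3
x[2] = -1
x[3] = 3
x[4] = 1
x[5] = -3
x[6] = 0
x[7] = 3

x = [-3, -3, -1, 3, 1, -3, 0, 3]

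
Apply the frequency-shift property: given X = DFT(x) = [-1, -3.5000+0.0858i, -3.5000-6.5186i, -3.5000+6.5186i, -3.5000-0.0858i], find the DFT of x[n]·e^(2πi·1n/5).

Modulation property: DFT(ω_5^(-1n)·x[n]) = X[(k-1) mod 5], so circularly shift X by 1 positions.

X[k-1] = [-3.5000-0.0858i, -1, -3.5000+0.0858i, -3.5000-6.5186i, -3.5000+6.5186i]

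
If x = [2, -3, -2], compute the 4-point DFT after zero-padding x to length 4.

Original 3-point DFT: [-3, 4.5000+0.8660i, 4.5000-0.8660i]
Zero-padded 4-point DFT provides frequency interpolation.

DFT_4([x, 0, ...]) = [-3, 4+3i, 3, 4-3i]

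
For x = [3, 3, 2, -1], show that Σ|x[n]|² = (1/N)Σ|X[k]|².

Time domain:
Σ|x[n]|² = |3|² + |3|² + |2|² + |-1|² = 23.0000

Frequency domain:
(1/4)Σ|X[k]|² = (1/4)(|7|² + |1-4i|² + |3|² + |1+4i|²) = (1/4)·92.0000 = 23.0000

Both sides agree, confirming Parseval's theorem.

Σ|x[n]|² = (1/N)Σ|X[k]|² = 23.0000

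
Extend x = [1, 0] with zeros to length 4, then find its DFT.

Original 2-point DFT: [1, 1]
Zero-padded 4-point DFT provides frequency interpolation.

DFT_4([x, 0, ...]) = [1, 1, 1, 1]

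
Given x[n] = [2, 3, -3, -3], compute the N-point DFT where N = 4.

X[k] = Σ(n=0 to 3) x[n] · ω_4^(nk)
where ω_4 = e^(-2πi/4)

Computing each X[k]:
X[0] = -1
X[1] = 5-6i
X[2] = -1
X[3] = 5+6i

X = [-1, 5-6i, -1, 5+6i]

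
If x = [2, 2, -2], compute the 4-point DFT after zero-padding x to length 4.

Original 3-point DFT: [2, 2.0000-3.4641i, 2.0000+3.4641i]
Zero-padded 4-point DFT provides frequency interpolation.

DFT_4([x, 0, ...]) = [2, 4-2i, -2, 4+2i]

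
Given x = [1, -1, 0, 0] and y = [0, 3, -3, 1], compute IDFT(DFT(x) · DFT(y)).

(x ⊛ y)[n] = Σ(m=0 to 3) x[m] · y[(n-m) mod 4]

Computing each output sample:
(x ⊛ y)[0] = -1
(x ⊛ y)[1] = 3
(x ⊛ y)[2] = -6
(x ⊛ y)[3] = 4

x ⊛ y = [-1, 3, -6, 4]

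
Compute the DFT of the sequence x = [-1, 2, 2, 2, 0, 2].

X[k] = Σ(n=0 to 5) x[n] · ω_6^(nk)
where ω_6 = e^(-2πi/6)

Computing each X[k]:
X[0] = 7
X[1] = -2.0000-1.7321i
X[2] = -2.0000+1.7321i
X[3] = -5
X[4] = -2.0000-1.7321i
X[5] = -2.0000+1.7321i

X = [7, -2.0000-1.7321i, -2.0000+1.7321i, -5, -2.0000-1.7321i, -2.0000+1.7321i]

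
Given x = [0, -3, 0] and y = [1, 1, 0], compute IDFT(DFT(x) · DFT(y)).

(x ⊛ y)[n] = Σ(m=0 to 2) x[m] · y[(n-m) mod 3]

Computing each output sample:
(x ⊛ y)[0] = 0
(x ⊛ y)[1] = -3
(x ⊛ y)[2] = -3

x ⊛ y = [0, -3, -3]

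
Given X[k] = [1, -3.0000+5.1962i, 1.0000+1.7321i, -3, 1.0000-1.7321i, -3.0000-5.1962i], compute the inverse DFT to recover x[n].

x[n] = (1/6) Σ(k=0 to 5) X[k] · e^(2πikn/6)

Computing each x[n]:
x[0] = -1
x[1] = -2
x[2] = -1
x[3] = 2
x[4] = 1
x[5] = 2

x = [-1, -2, -1, 2, 1, 2]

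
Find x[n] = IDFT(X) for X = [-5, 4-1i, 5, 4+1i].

x[n] = (1/4) Σ(k=0 to 3) X[k] · e^(2πikn/4)

Computing each x[n]:
x[0] = 2
x[1] = -2
x[2] = -2
x[3] = -3

x = [2, -2, -2, -3]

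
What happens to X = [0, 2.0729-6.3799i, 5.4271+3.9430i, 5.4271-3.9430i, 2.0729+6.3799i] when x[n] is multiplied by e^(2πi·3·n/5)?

Modulation property: DFT(ω_5^(-3n)·x[n]) = X[(k-3) mod 5], so circularly shift X by 3 positions.

X[k-3] = [5.4271+3.9430i, 5.4271-3.9430i, 2.0729+6.3799i, 0, 2.0729-6.3799i]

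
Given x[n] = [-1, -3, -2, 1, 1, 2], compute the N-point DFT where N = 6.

X[k] = Σ(n=0 to 5) x[n] · ω_6^(nk)
where ω_6 = e^(-2πi/6)

Computing each X[k]:
X[0] = -2
X[1] = -2.0000+6.9282i
X[2] = 1.0000+1.7321i
X[3] = -2
X[4] = 1.0000-1.7321i
X[5] = -2.0000-6.9282i

X = [-2, -2.0000+6.9282i, 1.0000+1.7321i, -2, 1.0000-1.7321i, -2.0000-6.9282i]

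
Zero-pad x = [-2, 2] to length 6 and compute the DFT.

Original 2-point DFT: [0, -4]
Zero-padded 6-point DFT provides frequency interpolation.

DFT_6([x, 0, ...]) = [0, -1.0000-1.7321i, -3.0000-1.7321i, -4, -3.0000+1.7321i, -1.0000+1.7321i]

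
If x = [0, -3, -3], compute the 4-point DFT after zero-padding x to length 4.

Original 3-point DFT: [-6, 3, 3]
Zero-padded 4-point DFT provides frequency interpolation.

DFT_4([x, 0, ...]) = [-6, 3+3i, 0, 3-3i]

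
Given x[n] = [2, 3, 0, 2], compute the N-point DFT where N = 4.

X[k] = Σ(n=0 to 3) x[n] · ω_4^(nk)
where ω_4 = e^(-2πi/4)

Computing each X[k]:
X[0] = 7
X[1] = 2-1i
X[2] = -3
X[3] = 2+1i

X = [7, 2-1i, -3, 2+1i]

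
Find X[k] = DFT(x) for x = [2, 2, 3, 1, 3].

X[k] = Σ(n=0 to 4) x[n] · ω_5^(nk)
where ω_5 = e^(-2πi/5)

Computing each X[k]:
X[0] = 11
X[1] = 0.3090-0.2245i
X[2] = -0.8090+2.4899i
X[3] = -0.8090-2.4899i
X[4] = 0.3090+0.2245i

X = [11, 0.3090-0.2245i, -0.8090+2.4899i, -0.8090-2.4899i, 0.3090+0.2245i]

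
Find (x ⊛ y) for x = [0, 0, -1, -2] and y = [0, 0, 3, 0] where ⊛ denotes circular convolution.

(x ⊛ y)[n] = Σ(m=0 to 3) x[m] · y[(n-m) mod 4]

Computing each output sample:
(x ⊛ y)[0] = -3
(x ⊛ y)[1] = -6
(x ⊛ y)[2] = 0
(x ⊛ y)[3] = 0

x ⊛ y = [-3, -6, 0, 0]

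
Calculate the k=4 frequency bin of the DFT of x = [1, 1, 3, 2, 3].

X[4] = Σ(n=0 to 4) x[n] · ω_5^(4n) where ω_5 = e^(-2πi/5)
= (1)·ω_5^0 + (1)·ω_5^4 + (3)·ω_5^8 + (2)·ω_5^12 + (3)·ω_5^16

X[4] = -1.8090-1.3143i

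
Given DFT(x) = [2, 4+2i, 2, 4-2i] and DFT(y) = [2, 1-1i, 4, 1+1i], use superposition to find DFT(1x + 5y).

By linearity: DFT(1x + 5y) = 1·DFT(x) + 5·DFT(y)
= 1·[2, 4+2i, 2, 4-2i] + 5·[2, 1-1i, 4, 1+1i]

Computing element-wise:
Z[0] = 1·(2) + 5·(2) = 12
Z[1] = 1·(4+2i) + 5·(1-1i) = 9-3i
Z[2] = 1·(2) + 5·(4) = 22
Z[3] = 1·(4-2i) + 5·(1+1i) = 9+3i

DFT(1x + 5y) = 1·X + 5·Y = [12, 9-3i, 22, 9+3i]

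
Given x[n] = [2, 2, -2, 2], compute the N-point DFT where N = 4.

X[k] = Σ(n=0 to 3) x[n] · ω_4^(nk)
where ω_4 = e^(-2πi/4)

Computing each X[k]:
X[0] = 4
X[1] = 4
X[2] = -4
X[3] = 4

X = [4, 4, -4, 4]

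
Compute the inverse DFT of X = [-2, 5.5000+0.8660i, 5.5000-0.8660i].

x[n] = (1/3) Σ(k=0 to 2) X[k] · e^(2πikn/3)

Computing each x[n]:
x[0] = 3
x[1] = -3
x[2] = -2

x = [3, -3, -2]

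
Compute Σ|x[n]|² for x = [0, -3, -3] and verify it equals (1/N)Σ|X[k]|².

Time domain:
Σ|x[n]|² = |0|² + |-3|² + |-3|² = 18.0000

Frequency domain:
(1/3)Σ|X[k]|² = (1/3)(|-6|² + |3|² + |3|²) = (1/3)·54.0000 = 18.0000

Both sides agree, confirming Parseval's theorem.

Σ|x[n]|² = (1/N)Σ|X[k]|² = 18.0000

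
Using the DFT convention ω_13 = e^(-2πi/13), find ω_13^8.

ω_13^8 = e^(-2πi·8/13)
= cos(-2π·8/13) + i·sin(-2π·8/13)
= cos(-16π/13) + i·sin(-16π/13)

ω_13^8 = cos(-16π/13) + i·sin(-16π/13) = -0.7485+0.6631i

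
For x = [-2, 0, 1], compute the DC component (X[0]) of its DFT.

X[0] = Σ(n=0 to 2) x[n] · ω_3^0 = Σ x[n]
= (-2) + (0) + (1)

X[0] = -1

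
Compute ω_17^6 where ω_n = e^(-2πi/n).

ω_17^6 = e^(-2πi·6/17)
= cos(-2π·6/17) + i·sin(-2π·6/17)
= cos(-12π/17) + i·sin(-12π/17)

ω_17^6 = cos(-12π/17) + i·sin(-12π/17) = -0.6026-0.7980i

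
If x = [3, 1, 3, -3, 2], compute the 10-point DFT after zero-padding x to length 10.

Original 5-point DFT: [6, 3.9271-2.5757i, 0.5729+6.2941i, 0.5729-6.2941i, 3.9271+2.5757i]
Zero-padded 10-point DFT provides frequency interpolation.

DFT_10([x, 0, ...]) = [6, 4.0451-1.7634i, 3.9271-2.5757i, -1.5451-2.8532i, 0.5729+6.2941i, 10, 0.5729-6.2941i, -1.5451+2.8532i, 3.9271+2.5757i, 4.0451+1.7634i]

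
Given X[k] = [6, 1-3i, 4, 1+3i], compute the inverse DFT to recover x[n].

x[n] = (1/4) Σ(k=0 to 3) X[k] · e^(2πikn/4)

Computing each x[n]:
x[0] = 3
x[1] = 2
x[2] = 2
x[3] = -1

x = [3, 2, 2, -1]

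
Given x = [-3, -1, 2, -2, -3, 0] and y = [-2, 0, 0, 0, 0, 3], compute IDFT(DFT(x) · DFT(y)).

(x ⊛ y)[n] = Σ(m=0 to 5) x[m] · y[(n-m) mod 6]

Computing each output sample:
(x ⊛ y)[0] = 3
(x ⊛ y)[1] = 8
(x ⊛ y)[2] = -10
(x ⊛ y)[3] = -5
(x ⊛ y)[4] = 6
(x ⊛ y)[5] = -9

x ⊛ y = [3, 8, -10, -5, 6, -9]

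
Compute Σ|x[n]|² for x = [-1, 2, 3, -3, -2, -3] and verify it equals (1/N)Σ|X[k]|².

Time domain:
Σ|x[n]|² = |-1|² + |2|² + |3|² + |-3|² + |-2|² + |-3|² = 36.0000

Frequency domain:
(1/6)Σ|X[k]|² = (1/6)(|-4|² + |1.0000-8.6603i|² + |-4|² + |4|² + |-4|² + |1.0000+8.6603i|²) = (1/6)·216.0000 = 36.0000

Both sides agree, confirming Parseval's theorem.

Σ|x[n]|² = (1/N)Σ|X[k]|² = 36.0000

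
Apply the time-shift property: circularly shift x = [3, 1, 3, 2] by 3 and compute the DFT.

Time shift by 3: X_shifted[k] = ω_4^(3k) · X[k]
Shifted x = [1, 3, 2, 3]

DFT(x[n-3]) = [9, -1, -3, -1]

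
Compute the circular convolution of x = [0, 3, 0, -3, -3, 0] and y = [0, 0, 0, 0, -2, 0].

(x ⊛ y)[n] = Σ(m=0 to 5) x[m] · y[(n-m) mod 6]

Computing each output sample:
(x ⊛ y)[0] = 0
(x ⊛ y)[1] = 6
(x ⊛ y)[2] = 6
(x ⊛ y)[3] = 0
(x ⊛ y)[4] = 0
(x ⊛ y)[5] = -6

x ⊛ y = [0, 6, 6, 0, 0, -6]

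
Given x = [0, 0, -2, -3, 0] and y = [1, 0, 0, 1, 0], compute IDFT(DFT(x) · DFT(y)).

(x ⊛ y)[n] = Σ(m=0 to 4) x[m] · y[(n-m) mod 5]

Computing each output sample:
(x ⊛ y)[0] = -2
(x ⊛ y)[1] = -3
(x ⊛ y)[2] = -2
(x ⊛ y)[3] = -3
(x ⊛ y)[4] = 0

x ⊛ y = [-2, -3, -2, -3, 0]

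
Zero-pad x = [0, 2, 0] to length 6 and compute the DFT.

Original 3-point DFT: [2, -1.0000-1.7321i, -1.0000+1.7321i]
Zero-padded 6-point DFT provides frequency interpolation.

DFT_6([x, 0, ...]) = [2, 1.0000-1.7321i, -1.0000-1.7321i, -2, -1.0000+1.7321i, 1.0000+1.7321i]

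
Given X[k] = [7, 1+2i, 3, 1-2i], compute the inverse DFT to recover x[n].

x[n] = (1/4) Σ(k=0 to 3) X[k] · e^(2πikn/4)

Computing each x[n]:
x[0] = 3
x[1] = 0
x[2] = 2
x[3] = 2

x = [3, 0, 2, 2]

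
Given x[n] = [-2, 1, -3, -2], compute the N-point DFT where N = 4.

X[k] = Σ(n=0 to 3) x[n] · ω_4^(nk)
where ω_4 = e^(-2πi/4)

Computing each X[k]:
X[0] = -6
X[1] = 1-3i
X[2] = -4
X[3] = 1+3i

X = [-6, 1-3i, -4, 1+3i]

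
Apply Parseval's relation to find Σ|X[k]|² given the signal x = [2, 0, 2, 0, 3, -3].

Parseval: Σ|x[n]|² = (1/N)Σ|X[k]|², so Σ|X[k]|² = N·Σ|x[n]|² = 6·26.0000

Σ|X[k]|² = N·Σ|x[n]|² = 6·26.0000 = 156.0000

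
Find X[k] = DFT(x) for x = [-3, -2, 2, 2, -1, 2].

X[k] = Σ(n=0 to 5) x[n] · ω_6^(nk)
where ω_6 = e^(-2πi/6)

Computing each X[k]:
X[0] = 0
X[1] = -5.5000+0.8660i
X[2] = -1.5000+6.0622i
X[3] = -4
X[4] = -1.5000-6.0622i
X[5] = -5.5000-0.8660i

X = [0, -5.5000+0.8660i, -1.5000+6.0622i, -4, -1.5000-6.0622i, -5.5000-0.8660i]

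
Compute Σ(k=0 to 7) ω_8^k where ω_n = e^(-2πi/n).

Sum of all nth roots of unity equals 0 for n > 1 (geometric series with r ≠ 1).

0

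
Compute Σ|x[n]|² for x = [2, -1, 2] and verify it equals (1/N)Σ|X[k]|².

Time domain:
Σ|x[n]|² = |2|² + |-1|² + |2|² = 9.0000

Frequency domain:
(1/3)Σ|X[k]|² = (1/3)(|3|² + |1.5000+2.5981i|² + |1.5000-2.5981i|²) = (1/3)·27.0000 = 9.0000

Both sides agree, confirming Parseval's theorem.

Σ|x[n]|² = (1/N)Σ|X[k]|² = 9.0000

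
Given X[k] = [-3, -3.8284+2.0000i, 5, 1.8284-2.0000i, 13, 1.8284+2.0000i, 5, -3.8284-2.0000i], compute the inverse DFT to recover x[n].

x[n] = (1/8) Σ(k=0 to 7) X[k] · e^(2πikn/8)

Computing each x[n]:
x[0] = 2
x[1] = -3
x[2] = -1
x[3] = -1
x[4] = 3
x[5] = -1
x[6] = 1
x[7] = -3

x = [2, -3, -1, -1, 3, -1, 1, -3]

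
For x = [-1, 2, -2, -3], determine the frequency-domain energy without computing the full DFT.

Parseval: Σ|x[n]|² = (1/N)Σ|X[k]|², so Σ|X[k]|² = N·Σ|x[n]|² = 4·18.0000

Σ|X[k]|² = N·Σ|x[n]|² = 4·18.0000 = 72.0000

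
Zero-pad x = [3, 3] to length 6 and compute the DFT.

Original 2-point DFT: [6, 0]
Zero-padded 6-point DFT provides frequency interpolation.

DFT_6([x, 0, ...]) = [6, 4.5000-2.5981i, 1.5000-2.5981i, 0, 1.5000+2.5981i, 4.5000+2.5981i]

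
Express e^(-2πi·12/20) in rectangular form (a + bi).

ω_20^12 = e^(-2πi·12/20)
= cos(-2π·12/20) + i·sin(-2π·12/20)
= cos(-24π/20) + i·sin(-24π/20)

ω_20^12 = cos(-24π/20) + i·sin(-24π/20) = -0.8090+0.5878i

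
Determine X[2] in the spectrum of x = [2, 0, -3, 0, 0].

X[2] = Σ(n=0 to 4) x[n] · ω_5^(2n) where ω_5 = e^(-2πi/5)
= (2)·ω_5^0 + (0)·ω_5^2 + (-3)·ω_5^4 + (0)·ω_5^6 + (0)·ω_5^8

X[2] = 1.0729-2.8532i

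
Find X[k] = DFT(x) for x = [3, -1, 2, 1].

X[k] = Σ(n=0 to 3) x[n] · ω_4^(nk)
where ω_4 = e^(-2πi/4)

Computing each X[k]:
X[0] = 5
X[1] = 1+2i
X[2] = 5
X[3] = 1-2i

X = [5, 1+2i, 5, 1-2i]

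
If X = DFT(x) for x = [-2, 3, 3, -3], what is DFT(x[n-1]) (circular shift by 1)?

Time shift by 1: X_shifted[k] = ω_4^(1k) · X[k]
Shifted x = [-3, -2, 3, 3]

DFT(x[n-1]) = [1, -6+5i, -1, -6-5i]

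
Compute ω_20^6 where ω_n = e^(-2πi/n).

ω_20^6 = e^(-2πi·6/20)
= cos(-2π·6/20) + i·sin(-2π·6/20)
= cos(-12π/20) + i·sin(-12π/20)

ω_20^6 = cos(-12π/20) + i·sin(-12π/20) = -0.3090-0.9511i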